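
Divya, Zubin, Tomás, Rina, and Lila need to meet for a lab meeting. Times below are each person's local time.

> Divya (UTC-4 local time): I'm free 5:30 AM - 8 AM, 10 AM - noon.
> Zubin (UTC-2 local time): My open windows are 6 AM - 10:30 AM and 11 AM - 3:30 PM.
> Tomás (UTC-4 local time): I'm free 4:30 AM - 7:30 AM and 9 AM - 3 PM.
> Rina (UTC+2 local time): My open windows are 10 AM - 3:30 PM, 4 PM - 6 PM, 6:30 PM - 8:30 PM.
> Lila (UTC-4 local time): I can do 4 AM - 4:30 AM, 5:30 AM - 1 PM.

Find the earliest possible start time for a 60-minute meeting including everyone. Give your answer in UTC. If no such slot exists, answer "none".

09:30

Divya in UTC: 09:30-12:00, 14:00-16:00 (add 4h to convert from UTC-4).
Zubin in UTC: 08:00-12:30, 13:00-17:30 (add 2h to convert from UTC-2).
Tomás in UTC: 08:30-11:30, 13:00-19:00 (add 4h to convert from UTC-4).
Rina in UTC: 08:00-13:30, 14:00-16:00, 16:30-18:30 (subtract 2h to convert from UTC+2).
Lila in UTC: 08:00-08:30, 09:30-17:00 (add 4h to convert from UTC-4).
Divya ∩ Zubin: 09:30-12:00, 14:00-16:00.
Divya ∩ Zubin ∩ Tomás: 09:30-11:30, 14:00-16:00.
Divya ∩ Zubin ∩ Tomás ∩ Rina: 09:30-11:30, 14:00-16:00.
Divya ∩ Zubin ∩ Tomás ∩ Rina ∩ Lila: 09:30-11:30, 14:00-16:00.
The first common window of at least 60 minutes is 09:30-11:30, so the earliest start is 09:30.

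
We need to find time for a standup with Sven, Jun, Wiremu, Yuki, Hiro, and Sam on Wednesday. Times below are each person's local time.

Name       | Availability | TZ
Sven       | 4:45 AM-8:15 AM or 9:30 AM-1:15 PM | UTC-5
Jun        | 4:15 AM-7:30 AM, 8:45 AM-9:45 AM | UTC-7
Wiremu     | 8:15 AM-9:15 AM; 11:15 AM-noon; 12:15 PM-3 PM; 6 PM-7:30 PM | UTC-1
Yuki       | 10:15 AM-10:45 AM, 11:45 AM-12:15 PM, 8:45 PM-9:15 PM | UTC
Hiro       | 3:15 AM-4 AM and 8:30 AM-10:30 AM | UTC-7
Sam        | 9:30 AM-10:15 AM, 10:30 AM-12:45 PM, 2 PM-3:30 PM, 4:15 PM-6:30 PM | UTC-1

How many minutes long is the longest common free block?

Sven in UTC: 09:45-13:15, 14:30-18:15 (add 5h to convert from UTC-5).
Jun in UTC: 11:15-14:30, 15:45-16:45 (add 7h to convert from UTC-7).
Wiremu in UTC: 09:15-10:15, 12:15-13:00, 13:15-16:00, 19:00-20:30 (add 1h to convert from UTC-1).
Yuki in UTC: 10:15-10:45, 11:45-12:15, 20:45-21:15.
Hiro in UTC: 10:15-11:00, 15:30-17:30 (add 7h to convert from UTC-7).
Sam in UTC: 10:30-11:15, 11:30-13:45, 15:00-16:30, 17:15-19:30 (add 1h to convert from UTC-1).
Sven ∩ Jun: 11:15-13:15, 15:45-16:45.
Sven ∩ Jun ∩ Wiremu: 12:15-13:00, 15:45-16:00.
Sven ∩ Jun ∩ Wiremu ∩ Yuki: ∅.
Sven ∩ Jun ∩ Wiremu ∩ Yuki ∩ Hiro: ∅.
Sven ∩ Jun ∩ Wiremu ∩ Yuki ∩ Hiro ∩ Sam: ∅.
There is no time when everyone is free.
No common window exists, so the longest block is 0 minutes.

0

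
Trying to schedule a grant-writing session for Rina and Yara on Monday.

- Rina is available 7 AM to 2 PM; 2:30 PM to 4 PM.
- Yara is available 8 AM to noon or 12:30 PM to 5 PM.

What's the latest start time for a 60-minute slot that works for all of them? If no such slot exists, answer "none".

15:00

Rina ∩ Yara: 08:00-12:00, 12:30-14:00, 14:30-16:00.
Those are the intersection windows.
The last common window of at least 60 minutes is 14:30-16:00; a 60-minute meeting can start as late as 15:00 and still end by 16:00.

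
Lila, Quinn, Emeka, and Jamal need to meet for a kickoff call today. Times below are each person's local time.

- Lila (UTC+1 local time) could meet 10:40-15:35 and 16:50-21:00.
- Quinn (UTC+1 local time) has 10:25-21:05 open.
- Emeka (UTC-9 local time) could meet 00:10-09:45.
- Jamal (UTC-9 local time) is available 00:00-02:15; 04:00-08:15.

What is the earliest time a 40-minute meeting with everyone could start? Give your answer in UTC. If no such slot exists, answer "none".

Lila in UTC: 09:40-14:35, 15:50-20:00 (subtract 1h to convert from UTC+1).
Quinn in UTC: 09:25-20:05 (subtract 1h to convert from UTC+1).
Emeka in UTC: 09:10-18:45 (add 9h to convert from UTC-9).
Jamal in UTC: 09:00-11:15, 13:00-17:15 (add 9h to convert from UTC-9).
Lila ∩ Quinn: 09:40-14:35, 15:50-20:00.
Lila ∩ Quinn ∩ Emeka: 09:40-14:35, 15:50-18:45.
Lila ∩ Quinn ∩ Emeka ∩ Jamal: 09:40-11:15, 13:00-14:35, 15:50-17:15.
So the common availability across everyone is 09:40-11:15, 13:00-14:35, 15:50-17:15.
The first common window of at least 40 minutes is 09:40-11:15, so the earliest start is 09:40.

09:40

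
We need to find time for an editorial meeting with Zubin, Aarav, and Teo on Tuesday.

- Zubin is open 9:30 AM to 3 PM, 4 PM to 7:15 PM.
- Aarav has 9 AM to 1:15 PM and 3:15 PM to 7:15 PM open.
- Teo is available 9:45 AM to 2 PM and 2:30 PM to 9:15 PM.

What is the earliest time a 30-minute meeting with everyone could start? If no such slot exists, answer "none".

09:45

Zubin ∩ Aarav: 09:30-13:15, 16:00-19:15.
Zubin ∩ Aarav ∩ Teo: 09:45-13:15, 16:00-19:15.
The first common window of at least 30 minutes is 09:45-13:15, so the earliest start is 09:45.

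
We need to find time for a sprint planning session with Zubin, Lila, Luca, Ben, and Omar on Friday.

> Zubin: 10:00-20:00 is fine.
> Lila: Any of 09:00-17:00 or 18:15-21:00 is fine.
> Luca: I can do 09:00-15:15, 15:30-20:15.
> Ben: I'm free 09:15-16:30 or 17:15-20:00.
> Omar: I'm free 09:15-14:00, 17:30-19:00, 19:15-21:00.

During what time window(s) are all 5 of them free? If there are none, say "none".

Zubin ∩ Lila: 10:00-17:00, 18:15-20:00.
Zubin ∩ Lila ∩ Luca: 10:00-15:15, 15:30-17:00, 18:15-20:00.
Zubin ∩ Lila ∩ Luca ∩ Ben: 10:00-15:15, 15:30-16:30, 18:15-20:00.
Zubin ∩ Lila ∩ Luca ∩ Ben ∩ Omar: 10:00-14:00, 18:15-19:00, 19:15-20:00.
So the common availability across everyone is 10:00-14:00, 18:15-19:00, 19:15-20:00.

10:00-14:00, 18:15-19:00, 19:15-20:00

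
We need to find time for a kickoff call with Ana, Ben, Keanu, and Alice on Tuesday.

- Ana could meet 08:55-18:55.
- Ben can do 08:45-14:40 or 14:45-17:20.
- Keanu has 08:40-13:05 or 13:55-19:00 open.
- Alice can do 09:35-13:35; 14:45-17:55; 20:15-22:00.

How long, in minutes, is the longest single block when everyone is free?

210

Ana ∩ Ben: 08:55-14:40, 14:45-17:20.
Ana ∩ Ben ∩ Keanu: 08:55-13:05, 13:55-14:40, 14:45-17:20.
Ana ∩ Ben ∩ Keanu ∩ Alice: 09:35-13:05, 14:45-17:20.
Those are the intersection windows.
The longest is 09:35-13:05 at 210 minutes.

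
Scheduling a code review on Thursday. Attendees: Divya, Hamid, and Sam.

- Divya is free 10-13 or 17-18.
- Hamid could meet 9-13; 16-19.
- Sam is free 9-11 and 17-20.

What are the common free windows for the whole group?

Divya ∩ Hamid: 10:00-13:00, 17:00-18:00.
Divya ∩ Hamid ∩ Sam: 10:00-11:00, 17:00-18:00.
So the common availability across everyone is 10:00-11:00, 17:00-18:00.

10:00-11:00, 17:00-18:00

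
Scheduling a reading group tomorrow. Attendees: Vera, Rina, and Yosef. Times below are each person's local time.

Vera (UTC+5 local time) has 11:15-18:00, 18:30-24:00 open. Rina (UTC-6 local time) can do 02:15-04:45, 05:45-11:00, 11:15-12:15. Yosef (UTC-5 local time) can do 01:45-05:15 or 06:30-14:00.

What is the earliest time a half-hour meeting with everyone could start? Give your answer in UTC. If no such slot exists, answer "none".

08:15

Vera in UTC: 06:15-13:00, 13:30-19:00 (subtract 5h to convert from UTC+5).
Rina in UTC: 08:15-10:45, 11:45-17:00, 17:15-18:15 (add 6h to convert from UTC-6).
Yosef in UTC: 06:45-10:15, 11:30-19:00 (add 5h to convert from UTC-5).
Vera ∩ Rina: 08:15-10:45, 11:45-13:00, 13:30-17:00, 17:15-18:15.
Vera ∩ Rina ∩ Yosef: 08:15-10:15, 11:45-13:00, 13:30-17:00, 17:15-18:15.
The first common window of at least 30 minutes is 08:15-10:15, so the earliest start is 08:15.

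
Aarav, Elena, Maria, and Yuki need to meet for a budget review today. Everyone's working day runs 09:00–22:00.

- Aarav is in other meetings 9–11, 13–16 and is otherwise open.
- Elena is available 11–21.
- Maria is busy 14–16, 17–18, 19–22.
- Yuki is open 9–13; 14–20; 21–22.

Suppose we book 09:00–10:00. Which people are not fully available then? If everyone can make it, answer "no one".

Aarav, Elena

Aarav free: 11:00-13:00, 16:00-22:00 (invert busy blocks within the working day).
Elena free: 11:00-21:00.
Maria free: 09:00-14:00, 16:00-17:00, 18:00-19:00 (invert busy blocks within the working day).
Yuki free: 09:00-13:00, 14:00-20:00, 21:00-22:00.
Aarav: not fully free for 09:00-10:00. Elena: not fully free for 09:00-10:00. Maria: free for 09:00-10:00. Yuki: free for 09:00-10:00.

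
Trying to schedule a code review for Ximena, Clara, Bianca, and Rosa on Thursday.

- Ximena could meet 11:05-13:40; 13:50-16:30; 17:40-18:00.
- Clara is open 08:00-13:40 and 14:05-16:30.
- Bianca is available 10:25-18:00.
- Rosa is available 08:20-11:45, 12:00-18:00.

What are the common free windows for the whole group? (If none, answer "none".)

11:05-11:45, 12:00-13:40, 14:05-16:30

Ximena ∩ Clara: 11:05-13:40, 14:05-16:30.
Ximena ∩ Clara ∩ Bianca: 11:05-13:40, 14:05-16:30.
Ximena ∩ Clara ∩ Bianca ∩ Rosa: 11:05-11:45, 12:00-13:40, 14:05-16:30.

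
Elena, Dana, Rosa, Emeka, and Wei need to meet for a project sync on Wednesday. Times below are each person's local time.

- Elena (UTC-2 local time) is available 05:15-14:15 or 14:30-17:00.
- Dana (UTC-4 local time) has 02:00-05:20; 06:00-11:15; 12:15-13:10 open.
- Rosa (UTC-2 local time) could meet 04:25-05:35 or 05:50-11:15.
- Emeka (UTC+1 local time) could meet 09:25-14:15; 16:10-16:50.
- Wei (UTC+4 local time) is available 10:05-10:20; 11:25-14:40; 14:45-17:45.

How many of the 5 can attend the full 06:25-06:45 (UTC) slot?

Elena in UTC: 07:15-16:15, 16:30-19:00 (add 2h to convert from UTC-2).
Dana in UTC: 06:00-09:20, 10:00-15:15, 16:15-17:10 (add 4h to convert from UTC-4).
Rosa in UTC: 06:25-07:35, 07:50-13:15 (add 2h to convert from UTC-2).
Emeka in UTC: 08:25-13:15, 15:10-15:50 (subtract 1h to convert from UTC+1).
Wei in UTC: 06:05-06:20, 07:25-10:40, 10:45-13:45 (subtract 4h to convert from UTC+4).
Dana and Rosa can make the full 06:25-06:45 slot — that's 2.

2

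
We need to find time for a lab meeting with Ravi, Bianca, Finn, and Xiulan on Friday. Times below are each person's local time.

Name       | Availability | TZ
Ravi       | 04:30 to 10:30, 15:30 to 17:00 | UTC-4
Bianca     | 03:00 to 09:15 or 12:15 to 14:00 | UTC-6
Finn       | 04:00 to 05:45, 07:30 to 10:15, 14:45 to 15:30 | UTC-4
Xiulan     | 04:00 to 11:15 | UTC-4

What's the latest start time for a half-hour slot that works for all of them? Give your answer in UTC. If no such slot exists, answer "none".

Ravi in UTC: 08:30-14:30, 19:30-21:00 (add 4h to convert from UTC-4).
Bianca in UTC: 09:00-15:15, 18:15-20:00 (add 6h to convert from UTC-6).
Finn in UTC: 08:00-09:45, 11:30-14:15, 18:45-19:30 (add 4h to convert from UTC-4).
Xiulan in UTC: 08:00-15:15 (add 4h to convert from UTC-4).
Ravi ∩ Bianca: 09:00-14:30, 19:30-20:00.
Ravi ∩ Bianca ∩ Finn: 09:00-09:45, 11:30-14:15.
Ravi ∩ Bianca ∩ Finn ∩ Xiulan: 09:00-09:45, 11:30-14:15.
The last common window of at least 30 minutes is 11:30-14:15; a 30-minute meeting can start as late as 13:45 and still end by 14:15.

13:45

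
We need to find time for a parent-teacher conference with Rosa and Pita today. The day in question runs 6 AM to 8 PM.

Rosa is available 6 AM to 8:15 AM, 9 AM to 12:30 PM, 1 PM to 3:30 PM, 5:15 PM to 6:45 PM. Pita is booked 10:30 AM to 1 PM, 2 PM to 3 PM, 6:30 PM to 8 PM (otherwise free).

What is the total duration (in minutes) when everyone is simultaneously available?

Rosa free: 06:00-08:15, 09:00-12:30, 13:00-15:30, 17:15-18:45.
Pita free: 06:00-10:30, 13:00-14:00, 15:00-18:30 (invert busy blocks within the working day).
Rosa ∩ Pita: 06:00-08:15, 09:00-10:30, 13:00-14:00, 15:00-15:30, 17:15-18:30.
Summing the common windows: 135 + 90 + 60 + 30 + 75 = 390 minutes.

390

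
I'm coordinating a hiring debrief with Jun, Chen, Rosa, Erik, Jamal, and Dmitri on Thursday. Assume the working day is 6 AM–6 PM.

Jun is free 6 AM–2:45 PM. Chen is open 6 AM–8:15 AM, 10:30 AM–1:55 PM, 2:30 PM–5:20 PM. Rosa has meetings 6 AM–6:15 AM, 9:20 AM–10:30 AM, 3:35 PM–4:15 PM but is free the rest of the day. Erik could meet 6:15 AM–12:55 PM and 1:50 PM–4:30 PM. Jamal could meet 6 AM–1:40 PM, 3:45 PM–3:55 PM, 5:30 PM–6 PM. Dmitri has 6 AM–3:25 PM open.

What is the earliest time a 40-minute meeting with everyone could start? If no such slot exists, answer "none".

06:15

Jun free: 06:00-14:45.
Chen free: 06:00-08:15, 10:30-13:55, 14:30-17:20.
Rosa free: 06:15-09:20, 10:30-15:35, 16:15-18:00 (invert busy blocks within the working day).
Erik free: 06:15-12:55, 13:50-16:30.
Jamal free: 06:00-13:40, 15:45-15:55, 17:30-18:00.
Dmitri free: 06:00-15:25.
Jun ∩ Chen: 06:00-08:15, 10:30-13:55, 14:30-14:45.
Jun ∩ Chen ∩ Rosa: 06:15-08:15, 10:30-13:55, 14:30-14:45.
Jun ∩ Chen ∩ Rosa ∩ Erik: 06:15-08:15, 10:30-12:55, 13:50-13:55, 14:30-14:45.
Jun ∩ Chen ∩ Rosa ∩ Erik ∩ Jamal: 06:15-08:15, 10:30-12:55.
Jun ∩ Chen ∩ Rosa ∩ Erik ∩ Jamal ∩ Dmitri: 06:15-08:15, 10:30-12:55.
So the common availability across everyone is 06:15-08:15, 10:30-12:55.
The first common window of at least 40 minutes is 06:15-08:15, so the earliest start is 06:15.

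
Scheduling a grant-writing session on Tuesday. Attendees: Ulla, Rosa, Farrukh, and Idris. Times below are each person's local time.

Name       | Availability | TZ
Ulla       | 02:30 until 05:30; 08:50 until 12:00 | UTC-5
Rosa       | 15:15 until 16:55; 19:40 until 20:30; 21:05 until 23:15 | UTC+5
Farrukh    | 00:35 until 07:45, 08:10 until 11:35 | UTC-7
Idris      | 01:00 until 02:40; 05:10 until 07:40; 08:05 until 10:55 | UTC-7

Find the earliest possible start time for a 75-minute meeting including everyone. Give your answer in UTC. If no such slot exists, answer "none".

Ulla in UTC: 07:30-10:30, 13:50-17:00 (add 5h to convert from UTC-5).
Rosa in UTC: 10:15-11:55, 14:40-15:30, 16:05-18:15 (subtract 5h to convert from UTC+5).
Farrukh in UTC: 07:35-14:45, 15:10-18:35 (add 7h to convert from UTC-7).
Idris in UTC: 08:00-09:40, 12:10-14:40, 15:05-17:55 (add 7h to convert from UTC-7).
Ulla ∩ Rosa: 10:15-10:30, 14:40-15:30, 16:05-17:00.
Ulla ∩ Rosa ∩ Farrukh: 10:15-10:30, 14:40-14:45, 15:10-15:30, 16:05-17:00.
Ulla ∩ Rosa ∩ Farrukh ∩ Idris: 15:10-15:30, 16:05-17:00.
No common window is at least 75 minutes long.

none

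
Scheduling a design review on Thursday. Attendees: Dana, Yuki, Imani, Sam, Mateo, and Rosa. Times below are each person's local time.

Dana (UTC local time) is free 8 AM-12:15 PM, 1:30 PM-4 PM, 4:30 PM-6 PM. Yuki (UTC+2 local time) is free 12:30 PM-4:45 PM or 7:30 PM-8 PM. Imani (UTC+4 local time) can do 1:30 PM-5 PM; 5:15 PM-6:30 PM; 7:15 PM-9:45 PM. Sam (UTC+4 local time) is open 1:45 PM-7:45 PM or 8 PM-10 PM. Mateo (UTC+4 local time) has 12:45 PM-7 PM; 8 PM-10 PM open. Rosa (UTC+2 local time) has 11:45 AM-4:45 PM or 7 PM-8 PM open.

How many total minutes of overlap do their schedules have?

180

Dana in UTC: 08:00-12:15, 13:30-16:00, 16:30-18:00.
Yuki in UTC: 10:30-14:45, 17:30-18:00 (subtract 2h to convert from UTC+2).
Imani in UTC: 09:30-13:00, 13:15-14:30, 15:15-17:45 (subtract 4h to convert from UTC+4).
Sam in UTC: 09:45-15:45, 16:00-18:00 (subtract 4h to convert from UTC+4).
Mateo in UTC: 08:45-15:00, 16:00-18:00 (subtract 4h to convert from UTC+4).
Rosa in UTC: 09:45-14:45, 17:00-18:00 (subtract 2h to convert from UTC+2).
Dana ∩ Yuki: 10:30-12:15, 13:30-14:45, 17:30-18:00.
Dana ∩ Yuki ∩ Imani: 10:30-12:15, 13:30-14:30, 17:30-17:45.
Dana ∩ Yuki ∩ Imani ∩ Sam: 10:30-12:15, 13:30-14:30, 17:30-17:45.
Dana ∩ Yuki ∩ Imani ∩ Sam ∩ Mateo: 10:30-12:15, 13:30-14:30, 17:30-17:45.
Dana ∩ Yuki ∩ Imani ∩ Sam ∩ Mateo ∩ Rosa: 10:30-12:15, 13:30-14:30, 17:30-17:45.
So the common availability across everyone is 10:30-12:15, 13:30-14:30, 17:30-17:45.
Summing the common windows: 105 + 60 + 15 = 180 minutes.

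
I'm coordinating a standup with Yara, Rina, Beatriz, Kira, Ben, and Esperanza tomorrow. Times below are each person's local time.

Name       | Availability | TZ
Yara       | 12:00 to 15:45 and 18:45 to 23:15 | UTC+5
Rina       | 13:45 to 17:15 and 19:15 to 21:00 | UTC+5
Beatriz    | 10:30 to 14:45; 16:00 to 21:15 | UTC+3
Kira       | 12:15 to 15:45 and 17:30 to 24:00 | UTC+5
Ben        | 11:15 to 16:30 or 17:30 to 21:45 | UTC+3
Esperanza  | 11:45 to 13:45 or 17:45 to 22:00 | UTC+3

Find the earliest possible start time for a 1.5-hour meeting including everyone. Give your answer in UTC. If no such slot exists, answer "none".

Yara in UTC: 07:00-10:45, 13:45-18:15 (subtract 5h to convert from UTC+5).
Rina in UTC: 08:45-12:15, 14:15-16:00 (subtract 5h to convert from UTC+5).
Beatriz in UTC: 07:30-11:45, 13:00-18:15 (subtract 3h to convert from UTC+3).
Kira in UTC: 07:15-10:45, 12:30-19:00 (subtract 5h to convert from UTC+5).
Ben in UTC: 08:15-13:30, 14:30-18:45 (subtract 3h to convert from UTC+3).
Esperanza in UTC: 08:45-10:45, 14:45-19:00 (subtract 3h to convert from UTC+3).
Yara ∩ Rina: 08:45-10:45, 14:15-16:00.
Yara ∩ Rina ∩ Beatriz: 08:45-10:45, 14:15-16:00.
Yara ∩ Rina ∩ Beatriz ∩ Kira: 08:45-10:45, 14:15-16:00.
Yara ∩ Rina ∩ Beatriz ∩ Kira ∩ Ben: 08:45-10:45, 14:30-16:00.
Yara ∩ Rina ∩ Beatriz ∩ Kira ∩ Ben ∩ Esperanza: 08:45-10:45, 14:45-16:00.
The first common window of at least 90 minutes is 08:45-10:45, so the earliest start is 08:45.

08:45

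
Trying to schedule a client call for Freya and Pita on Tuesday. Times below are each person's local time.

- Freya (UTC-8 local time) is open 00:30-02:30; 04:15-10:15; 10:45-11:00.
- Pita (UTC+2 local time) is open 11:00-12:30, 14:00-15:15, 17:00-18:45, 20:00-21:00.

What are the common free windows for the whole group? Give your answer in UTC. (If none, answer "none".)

Freya in UTC: 08:30-10:30, 12:15-18:15, 18:45-19:00 (add 8h to convert from UTC-8).
Pita in UTC: 09:00-10:30, 12:00-13:15, 15:00-16:45, 18:00-19:00 (subtract 2h to convert from UTC+2).
Freya ∩ Pita: 09:00-10:30, 12:15-13:15, 15:00-16:45, 18:00-18:15, 18:45-19:00.

09:00-10:30, 12:15-13:15, 15:00-16:45, 18:00-18:15, 18:45-19:00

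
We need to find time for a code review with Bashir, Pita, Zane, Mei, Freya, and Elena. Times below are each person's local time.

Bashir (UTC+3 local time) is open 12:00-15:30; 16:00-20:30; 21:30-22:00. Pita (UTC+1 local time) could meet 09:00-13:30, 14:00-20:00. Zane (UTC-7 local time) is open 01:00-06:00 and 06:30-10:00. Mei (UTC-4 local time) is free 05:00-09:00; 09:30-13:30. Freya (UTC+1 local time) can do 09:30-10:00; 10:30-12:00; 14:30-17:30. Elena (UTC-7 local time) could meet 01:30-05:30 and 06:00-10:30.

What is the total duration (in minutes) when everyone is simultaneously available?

270

Bashir in UTC: 09:00-12:30, 13:00-17:30, 18:30-19:00 (subtract 3h to convert from UTC+3).
Pita in UTC: 08:00-12:30, 13:00-19:00 (subtract 1h to convert from UTC+1).
Zane in UTC: 08:00-13:00, 13:30-17:00 (add 7h to convert from UTC-7).
Mei in UTC: 09:00-13:00, 13:30-17:30 (add 4h to convert from UTC-4).
Freya in UTC: 08:30-09:00, 09:30-11:00, 13:30-16:30 (subtract 1h to convert from UTC+1).
Elena in UTC: 08:30-12:30, 13:00-17:30 (add 7h to convert from UTC-7).
Bashir ∩ Pita: 09:00-12:30, 13:00-17:30, 18:30-19:00.
Bashir ∩ Pita ∩ Zane: 09:00-12:30, 13:30-17:00.
Bashir ∩ Pita ∩ Zane ∩ Mei: 09:00-12:30, 13:30-17:00.
Bashir ∩ Pita ∩ Zane ∩ Mei ∩ Freya: 09:30-11:00, 13:30-16:30.
Bashir ∩ Pita ∩ Zane ∩ Mei ∩ Freya ∩ Elena: 09:30-11:00, 13:30-16:30.
So the common availability across everyone is 09:30-11:00, 13:30-16:30.
Summing the common windows: 90 + 180 = 270 minutes.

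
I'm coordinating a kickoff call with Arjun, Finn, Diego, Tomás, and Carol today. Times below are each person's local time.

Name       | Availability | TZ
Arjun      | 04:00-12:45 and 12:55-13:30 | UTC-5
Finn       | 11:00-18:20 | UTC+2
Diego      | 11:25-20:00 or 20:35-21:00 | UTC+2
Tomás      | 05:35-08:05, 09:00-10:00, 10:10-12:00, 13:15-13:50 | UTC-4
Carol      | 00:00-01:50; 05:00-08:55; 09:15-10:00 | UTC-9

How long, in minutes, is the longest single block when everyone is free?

110

Arjun in UTC: 09:00-17:45, 17:55-18:30 (add 5h to convert from UTC-5).
Finn in UTC: 09:00-16:20 (subtract 2h to convert from UTC+2).
Diego in UTC: 09:25-18:00, 18:35-19:00 (subtract 2h to convert from UTC+2).
Tomás in UTC: 09:35-12:05, 13:00-14:00, 14:10-16:00, 17:15-17:50 (add 4h to convert from UTC-4).
Carol in UTC: 09:00-10:50, 14:00-17:55, 18:15-19:00 (add 9h to convert from UTC-9).
Arjun ∩ Finn: 09:00-16:20.
Arjun ∩ Finn ∩ Diego: 09:25-16:20.
Arjun ∩ Finn ∩ Diego ∩ Tomás: 09:35-12:05, 13:00-14:00, 14:10-16:00.
Arjun ∩ Finn ∩ Diego ∩ Tomás ∩ Carol: 09:35-10:50, 14:10-16:00.
Those are the intersection windows.
The longest is 14:10-16:00 at 110 minutes.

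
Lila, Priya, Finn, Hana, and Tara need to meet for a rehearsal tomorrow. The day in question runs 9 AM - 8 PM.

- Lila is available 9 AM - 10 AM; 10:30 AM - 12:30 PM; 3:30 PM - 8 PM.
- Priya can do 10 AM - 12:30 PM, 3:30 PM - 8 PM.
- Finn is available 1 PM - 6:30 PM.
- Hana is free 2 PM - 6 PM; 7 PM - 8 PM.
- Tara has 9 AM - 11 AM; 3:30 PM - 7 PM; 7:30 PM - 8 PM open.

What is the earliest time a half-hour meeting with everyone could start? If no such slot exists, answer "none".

Lila ∩ Priya: 10:30-12:30, 15:30-20:00.
Lila ∩ Priya ∩ Finn: 15:30-18:30.
Lila ∩ Priya ∩ Finn ∩ Hana: 15:30-18:00.
Lila ∩ Priya ∩ Finn ∩ Hana ∩ Tara: 15:30-18:00.
So the common availability across everyone is 15:30-18:00.
The first common window of at least 30 minutes is 15:30-18:00, so the earliest start is 15:30.

15:30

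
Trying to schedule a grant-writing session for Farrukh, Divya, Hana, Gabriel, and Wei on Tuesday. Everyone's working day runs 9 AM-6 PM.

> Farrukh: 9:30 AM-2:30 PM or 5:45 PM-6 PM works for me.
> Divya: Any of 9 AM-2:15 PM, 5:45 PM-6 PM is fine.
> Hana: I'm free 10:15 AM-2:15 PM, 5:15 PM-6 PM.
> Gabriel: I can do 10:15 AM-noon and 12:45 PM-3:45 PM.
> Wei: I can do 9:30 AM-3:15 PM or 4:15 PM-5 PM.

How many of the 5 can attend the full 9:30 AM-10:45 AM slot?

Farrukh, Divya, and Wei can make the full 09:30-10:45 slot — that's 3.

3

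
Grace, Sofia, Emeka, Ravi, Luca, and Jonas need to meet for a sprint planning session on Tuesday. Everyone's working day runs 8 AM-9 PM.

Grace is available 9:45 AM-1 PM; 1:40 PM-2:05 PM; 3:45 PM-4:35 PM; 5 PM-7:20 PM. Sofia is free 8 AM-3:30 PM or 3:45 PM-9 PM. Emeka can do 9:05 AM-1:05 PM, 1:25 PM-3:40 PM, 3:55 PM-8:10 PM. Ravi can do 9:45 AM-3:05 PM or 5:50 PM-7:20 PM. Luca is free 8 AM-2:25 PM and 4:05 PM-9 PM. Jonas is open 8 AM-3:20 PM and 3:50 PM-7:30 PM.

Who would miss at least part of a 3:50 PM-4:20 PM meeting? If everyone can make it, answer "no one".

Emeka, Luca, Ravi

Grace: free for 15:50-16:20. Sofia: free for 15:50-16:20. Emeka: not fully free for 15:50-16:20. Ravi: not fully free for 15:50-16:20. Luca: not fully free for 15:50-16:20. Jonas: free for 15:50-16:20.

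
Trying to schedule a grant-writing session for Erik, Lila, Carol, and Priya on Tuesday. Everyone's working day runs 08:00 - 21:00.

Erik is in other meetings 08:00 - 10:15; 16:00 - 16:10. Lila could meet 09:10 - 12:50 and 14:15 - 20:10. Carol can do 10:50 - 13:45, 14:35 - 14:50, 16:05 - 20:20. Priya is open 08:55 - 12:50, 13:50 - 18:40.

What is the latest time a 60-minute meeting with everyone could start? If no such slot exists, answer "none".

17:40

Erik free: 10:15-16:00, 16:10-21:00 (invert busy blocks within the working day).
Lila free: 09:10-12:50, 14:15-20:10.
Carol free: 10:50-13:45, 14:35-14:50, 16:05-20:20.
Priya free: 08:55-12:50, 13:50-18:40.
Erik ∩ Lila: 10:15-12:50, 14:15-16:00, 16:10-20:10.
Erik ∩ Lila ∩ Carol: 10:50-12:50, 14:35-14:50, 16:10-20:10.
Erik ∩ Lila ∩ Carol ∩ Priya: 10:50-12:50, 14:35-14:50, 16:10-18:40.
The last common window of at least 60 minutes is 16:10-18:40; a 60-minute meeting can start as late as 17:40 and still end by 18:40.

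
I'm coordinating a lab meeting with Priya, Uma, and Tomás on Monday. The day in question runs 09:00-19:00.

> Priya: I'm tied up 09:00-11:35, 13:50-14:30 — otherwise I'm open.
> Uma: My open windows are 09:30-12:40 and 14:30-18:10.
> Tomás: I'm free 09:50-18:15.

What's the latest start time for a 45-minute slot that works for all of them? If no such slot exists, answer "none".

17:25

Priya free: 11:35-13:50, 14:30-19:00 (invert busy blocks within the working day).
Uma free: 09:30-12:40, 14:30-18:10.
Tomás free: 09:50-18:15.
Priya ∩ Uma: 11:35-12:40, 14:30-18:10.
Priya ∩ Uma ∩ Tomás: 11:35-12:40, 14:30-18:10.
The last common window of at least 45 minutes is 14:30-18:10; a 45-minute meeting can start as late as 17:25 and still end by 18:10.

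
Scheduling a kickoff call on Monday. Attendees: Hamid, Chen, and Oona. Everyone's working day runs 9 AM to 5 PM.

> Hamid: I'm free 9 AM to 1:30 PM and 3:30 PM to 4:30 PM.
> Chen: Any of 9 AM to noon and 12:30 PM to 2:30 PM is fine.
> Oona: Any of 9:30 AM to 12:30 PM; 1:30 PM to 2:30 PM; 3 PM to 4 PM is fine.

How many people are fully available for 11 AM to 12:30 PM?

2

Hamid and Oona can make the full 11:00-12:30 slot — that's 2.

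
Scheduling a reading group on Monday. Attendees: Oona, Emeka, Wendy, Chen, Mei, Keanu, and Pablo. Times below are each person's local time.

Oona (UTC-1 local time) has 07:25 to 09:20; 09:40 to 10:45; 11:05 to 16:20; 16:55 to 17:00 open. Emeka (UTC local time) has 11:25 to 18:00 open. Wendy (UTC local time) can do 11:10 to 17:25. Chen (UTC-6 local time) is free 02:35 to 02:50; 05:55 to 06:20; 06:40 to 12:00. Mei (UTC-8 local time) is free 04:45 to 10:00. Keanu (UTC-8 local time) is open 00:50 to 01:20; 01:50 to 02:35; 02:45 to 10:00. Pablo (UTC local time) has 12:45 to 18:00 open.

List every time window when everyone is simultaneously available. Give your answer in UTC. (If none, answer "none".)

Oona in UTC: 08:25-10:20, 10:40-11:45, 12:05-17:20, 17:55-18:00 (add 1h to convert from UTC-1).
Emeka in UTC: 11:25-18:00.
Wendy in UTC: 11:10-17:25.
Chen in UTC: 08:35-08:50, 11:55-12:20, 12:40-18:00 (add 6h to convert from UTC-6).
Mei in UTC: 12:45-18:00 (add 8h to convert from UTC-8).
Keanu in UTC: 08:50-09:20, 09:50-10:35, 10:45-18:00 (add 8h to convert from UTC-8).
Pablo in UTC: 12:45-18:00.
Oona ∩ Emeka: 11:25-11:45, 12:05-17:20, 17:55-18:00.
Oona ∩ Emeka ∩ Wendy: 11:25-11:45, 12:05-17:20.
Oona ∩ Emeka ∩ Wendy ∩ Chen: 12:05-12:20, 12:40-17:20.
Oona ∩ Emeka ∩ Wendy ∩ Chen ∩ Mei: 12:45-17:20.
Oona ∩ Emeka ∩ Wendy ∩ Chen ∩ Mei ∩ Keanu: 12:45-17:20.
Oona ∩ Emeka ∩ Wendy ∩ Chen ∩ Mei ∩ Keanu ∩ Pablo: 12:45-17:20.
Those are the intersection windows.

12:45-17:20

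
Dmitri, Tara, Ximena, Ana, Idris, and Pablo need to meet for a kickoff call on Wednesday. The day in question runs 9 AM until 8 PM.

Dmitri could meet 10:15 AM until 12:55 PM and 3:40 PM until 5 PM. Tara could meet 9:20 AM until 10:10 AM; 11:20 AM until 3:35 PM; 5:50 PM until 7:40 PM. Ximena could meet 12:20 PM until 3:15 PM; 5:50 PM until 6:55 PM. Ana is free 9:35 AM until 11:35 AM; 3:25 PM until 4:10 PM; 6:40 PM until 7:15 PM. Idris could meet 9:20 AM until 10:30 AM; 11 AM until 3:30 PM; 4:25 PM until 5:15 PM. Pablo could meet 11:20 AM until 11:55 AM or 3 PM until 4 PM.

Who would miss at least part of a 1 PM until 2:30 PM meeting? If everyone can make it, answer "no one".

Ana, Dmitri, Pablo

Dmitri: not fully free for 13:00-14:30. Tara: free for 13:00-14:30. Ximena: free for 13:00-14:30. Ana: not fully free for 13:00-14:30. Idris: free for 13:00-14:30. Pablo: not fully free for 13:00-14:30.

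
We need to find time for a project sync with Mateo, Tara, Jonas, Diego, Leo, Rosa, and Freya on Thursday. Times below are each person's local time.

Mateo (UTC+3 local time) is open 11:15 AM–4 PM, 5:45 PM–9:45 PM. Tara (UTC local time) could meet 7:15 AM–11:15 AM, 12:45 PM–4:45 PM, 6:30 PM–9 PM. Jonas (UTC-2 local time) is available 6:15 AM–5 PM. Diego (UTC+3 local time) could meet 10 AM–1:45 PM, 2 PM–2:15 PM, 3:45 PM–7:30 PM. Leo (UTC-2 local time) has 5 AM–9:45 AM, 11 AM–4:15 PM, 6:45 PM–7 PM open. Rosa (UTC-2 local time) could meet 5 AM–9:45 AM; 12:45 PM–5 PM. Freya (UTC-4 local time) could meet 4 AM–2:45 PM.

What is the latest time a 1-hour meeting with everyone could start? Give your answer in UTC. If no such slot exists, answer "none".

15:30

Mateo in UTC: 08:15-13:00, 14:45-18:45 (subtract 3h to convert from UTC+3).
Tara in UTC: 07:15-11:15, 12:45-16:45, 18:30-21:00.
Jonas in UTC: 08:15-19:00 (add 2h to convert from UTC-2).
Diego in UTC: 07:00-10:45, 11:00-11:15, 12:45-16:30 (subtract 3h to convert from UTC+3).
Leo in UTC: 07:00-11:45, 13:00-18:15, 20:45-21:00 (add 2h to convert from UTC-2).
Rosa in UTC: 07:00-11:45, 14:45-19:00 (add 2h to convert from UTC-2).
Freya in UTC: 08:00-18:45 (add 4h to convert from UTC-4).
Mateo ∩ Tara: 08:15-11:15, 12:45-13:00, 14:45-16:45, 18:30-18:45.
Mateo ∩ Tara ∩ Jonas: 08:15-11:15, 12:45-13:00, 14:45-16:45, 18:30-18:45.
Mateo ∩ Tara ∩ Jonas ∩ Diego: 08:15-10:45, 11:00-11:15, 12:45-13:00, 14:45-16:30.
Mateo ∩ Tara ∩ Jonas ∩ Diego ∩ Leo: 08:15-10:45, 11:00-11:15, 14:45-16:30.
Mateo ∩ Tara ∩ Jonas ∩ Diego ∩ Leo ∩ Rosa: 08:15-10:45, 11:00-11:15, 14:45-16:30.
Mateo ∩ Tara ∩ Jonas ∩ Diego ∩ Leo ∩ Rosa ∩ Freya: 08:15-10:45, 11:00-11:15, 14:45-16:30.
Those are the intersection windows.
The last common window of at least 60 minutes is 14:45-16:30; a 60-minute meeting can start as late as 15:30 and still end by 16:30.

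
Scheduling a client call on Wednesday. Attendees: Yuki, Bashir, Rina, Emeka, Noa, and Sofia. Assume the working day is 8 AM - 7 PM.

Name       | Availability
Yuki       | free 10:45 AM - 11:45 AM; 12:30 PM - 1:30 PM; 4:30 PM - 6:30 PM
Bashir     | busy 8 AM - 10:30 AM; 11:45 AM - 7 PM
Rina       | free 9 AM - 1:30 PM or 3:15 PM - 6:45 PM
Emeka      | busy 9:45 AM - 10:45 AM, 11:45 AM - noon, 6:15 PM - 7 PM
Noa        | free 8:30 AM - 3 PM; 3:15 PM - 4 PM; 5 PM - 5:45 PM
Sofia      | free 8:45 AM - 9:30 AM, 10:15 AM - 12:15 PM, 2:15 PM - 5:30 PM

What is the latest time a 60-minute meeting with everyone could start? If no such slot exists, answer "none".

10:45

Yuki free: 10:45-11:45, 12:30-13:30, 16:30-18:30.
Bashir free: 10:30-11:45 (invert busy blocks within the working day).
Rina free: 09:00-13:30, 15:15-18:45.
Emeka free: 08:00-09:45, 10:45-11:45, 12:00-18:15 (invert busy blocks within the working day).
Noa free: 08:30-15:00, 15:15-16:00, 17:00-17:45.
Sofia free: 08:45-09:30, 10:15-12:15, 14:15-17:30.
Yuki ∩ Bashir: 10:45-11:45.
Yuki ∩ Bashir ∩ Rina: 10:45-11:45.
Yuki ∩ Bashir ∩ Rina ∩ Emeka: 10:45-11:45.
Yuki ∩ Bashir ∩ Rina ∩ Emeka ∩ Noa: 10:45-11:45.
Yuki ∩ Bashir ∩ Rina ∩ Emeka ∩ Noa ∩ Sofia: 10:45-11:45.
The last common window of at least 60 minutes is 10:45-11:45; a 60-minute meeting can start as late as 10:45 and still end by 11:45.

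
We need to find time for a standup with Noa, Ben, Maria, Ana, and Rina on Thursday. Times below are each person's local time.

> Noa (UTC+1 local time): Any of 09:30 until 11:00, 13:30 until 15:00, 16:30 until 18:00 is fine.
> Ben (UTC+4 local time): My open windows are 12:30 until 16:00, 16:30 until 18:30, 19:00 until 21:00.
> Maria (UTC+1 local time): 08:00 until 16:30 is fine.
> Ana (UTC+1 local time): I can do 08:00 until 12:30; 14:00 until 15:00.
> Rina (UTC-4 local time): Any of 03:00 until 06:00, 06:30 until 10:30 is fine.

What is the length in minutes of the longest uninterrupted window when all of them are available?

Noa in UTC: 08:30-10:00, 12:30-14:00, 15:30-17:00 (subtract 1h to convert from UTC+1).
Ben in UTC: 08:30-12:00, 12:30-14:30, 15:00-17:00 (subtract 4h to convert from UTC+4).
Maria in UTC: 07:00-15:30 (subtract 1h to convert from UTC+1).
Ana in UTC: 07:00-11:30, 13:00-14:00 (subtract 1h to convert from UTC+1).
Rina in UTC: 07:00-10:00, 10:30-14:30 (add 4h to convert from UTC-4).
Noa ∩ Ben: 08:30-10:00, 12:30-14:00, 15:30-17:00.
Noa ∩ Ben ∩ Maria: 08:30-10:00, 12:30-14:00.
Noa ∩ Ben ∩ Maria ∩ Ana: 08:30-10:00, 13:00-14:00.
Noa ∩ Ben ∩ Maria ∩ Ana ∩ Rina: 08:30-10:00, 13:00-14:00.
The longest is 08:30-10:00 at 90 minutes.

90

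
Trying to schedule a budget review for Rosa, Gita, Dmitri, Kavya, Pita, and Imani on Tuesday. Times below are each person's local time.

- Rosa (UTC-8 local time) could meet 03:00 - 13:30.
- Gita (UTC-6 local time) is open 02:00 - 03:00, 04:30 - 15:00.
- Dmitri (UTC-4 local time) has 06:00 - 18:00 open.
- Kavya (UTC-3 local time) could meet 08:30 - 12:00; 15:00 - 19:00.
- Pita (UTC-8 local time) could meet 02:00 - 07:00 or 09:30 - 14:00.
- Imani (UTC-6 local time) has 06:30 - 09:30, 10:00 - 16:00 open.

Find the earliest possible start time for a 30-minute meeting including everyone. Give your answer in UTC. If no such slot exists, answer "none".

12:30

Rosa in UTC: 11:00-21:30 (add 8h to convert from UTC-8).
Gita in UTC: 08:00-09:00, 10:30-21:00 (add 6h to convert from UTC-6).
Dmitri in UTC: 10:00-22:00 (add 4h to convert from UTC-4).
Kavya in UTC: 11:30-15:00, 18:00-22:00 (add 3h to convert from UTC-3).
Pita in UTC: 10:00-15:00, 17:30-22:00 (add 8h to convert from UTC-8).
Imani in UTC: 12:30-15:30, 16:00-22:00 (add 6h to convert from UTC-6).
Rosa ∩ Gita: 11:00-21:00.
Rosa ∩ Gita ∩ Dmitri: 11:00-21:00.
Rosa ∩ Gita ∩ Dmitri ∩ Kavya: 11:30-15:00, 18:00-21:00.
Rosa ∩ Gita ∩ Dmitri ∩ Kavya ∩ Pita: 11:30-15:00, 18:00-21:00.
Rosa ∩ Gita ∩ Dmitri ∩ Kavya ∩ Pita ∩ Imani: 12:30-15:00, 18:00-21:00.
The first common window of at least 30 minutes is 12:30-15:00, so the earliest start is 12:30.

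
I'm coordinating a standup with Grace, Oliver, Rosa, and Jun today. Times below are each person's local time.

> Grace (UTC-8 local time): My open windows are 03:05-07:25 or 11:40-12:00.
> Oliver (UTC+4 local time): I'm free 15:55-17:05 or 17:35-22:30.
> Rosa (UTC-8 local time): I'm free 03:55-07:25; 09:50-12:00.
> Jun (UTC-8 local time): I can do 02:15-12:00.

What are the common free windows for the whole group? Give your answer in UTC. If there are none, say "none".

11:55-13:05, 13:35-15:25

Grace in UTC: 11:05-15:25, 19:40-20:00 (add 8h to convert from UTC-8).
Oliver in UTC: 11:55-13:05, 13:35-18:30 (subtract 4h to convert from UTC+4).
Rosa in UTC: 11:55-15:25, 17:50-20:00 (add 8h to convert from UTC-8).
Jun in UTC: 10:15-20:00 (add 8h to convert from UTC-8).
Grace ∩ Oliver: 11:55-13:05, 13:35-15:25.
Grace ∩ Oliver ∩ Rosa: 11:55-13:05, 13:35-15:25.
Grace ∩ Oliver ∩ Rosa ∩ Jun: 11:55-13:05, 13:35-15:25.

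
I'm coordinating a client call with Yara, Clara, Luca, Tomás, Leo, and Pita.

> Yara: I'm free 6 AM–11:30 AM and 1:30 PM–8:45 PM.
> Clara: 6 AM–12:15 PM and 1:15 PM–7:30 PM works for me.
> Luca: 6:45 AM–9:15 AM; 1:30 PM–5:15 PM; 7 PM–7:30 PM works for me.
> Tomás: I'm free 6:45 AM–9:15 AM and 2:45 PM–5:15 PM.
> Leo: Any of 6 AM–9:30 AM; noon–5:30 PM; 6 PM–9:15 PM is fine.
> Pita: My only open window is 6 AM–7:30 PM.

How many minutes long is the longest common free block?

Yara ∩ Clara: 06:00-11:30, 13:30-19:30.
Yara ∩ Clara ∩ Luca: 06:45-09:15, 13:30-17:15, 19:00-19:30.
Yara ∩ Clara ∩ Luca ∩ Tomás: 06:45-09:15, 14:45-17:15.
Yara ∩ Clara ∩ Luca ∩ Tomás ∩ Leo: 06:45-09:15, 14:45-17:15.
Yara ∩ Clara ∩ Luca ∩ Tomás ∩ Leo ∩ Pita: 06:45-09:15, 14:45-17:15.
The longest is 06:45-09:15 at 150 minutes.

150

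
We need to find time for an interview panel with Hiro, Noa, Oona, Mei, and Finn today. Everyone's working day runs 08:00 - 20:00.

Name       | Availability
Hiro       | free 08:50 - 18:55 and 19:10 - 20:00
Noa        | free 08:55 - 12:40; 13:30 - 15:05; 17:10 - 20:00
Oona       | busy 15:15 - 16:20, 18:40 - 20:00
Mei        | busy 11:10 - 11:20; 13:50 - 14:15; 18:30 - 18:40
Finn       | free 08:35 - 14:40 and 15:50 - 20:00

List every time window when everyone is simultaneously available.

08:55-11:10, 11:20-12:40, 13:30-13:50, 14:15-14:40, 17:10-18:30

Hiro free: 08:50-18:55, 19:10-20:00.
Noa free: 08:55-12:40, 13:30-15:05, 17:10-20:00.
Oona free: 08:00-15:15, 16:20-18:40 (invert busy blocks within the working day).
Mei free: 08:00-11:10, 11:20-13:50, 14:15-18:30, 18:40-20:00 (invert busy blocks within the working day).
Finn free: 08:35-14:40, 15:50-20:00.
Hiro ∩ Noa: 08:55-12:40, 13:30-15:05, 17:10-18:55, 19:10-20:00.
Hiro ∩ Noa ∩ Oona: 08:55-12:40, 13:30-15:05, 17:10-18:40.
Hiro ∩ Noa ∩ Oona ∩ Mei: 08:55-11:10, 11:20-12:40, 13:30-13:50, 14:15-15:05, 17:10-18:30.
Hiro ∩ Noa ∩ Oona ∩ Mei ∩ Finn: 08:55-11:10, 11:20-12:40, 13:30-13:50, 14:15-14:40, 17:10-18:30.
Those are the intersection windows.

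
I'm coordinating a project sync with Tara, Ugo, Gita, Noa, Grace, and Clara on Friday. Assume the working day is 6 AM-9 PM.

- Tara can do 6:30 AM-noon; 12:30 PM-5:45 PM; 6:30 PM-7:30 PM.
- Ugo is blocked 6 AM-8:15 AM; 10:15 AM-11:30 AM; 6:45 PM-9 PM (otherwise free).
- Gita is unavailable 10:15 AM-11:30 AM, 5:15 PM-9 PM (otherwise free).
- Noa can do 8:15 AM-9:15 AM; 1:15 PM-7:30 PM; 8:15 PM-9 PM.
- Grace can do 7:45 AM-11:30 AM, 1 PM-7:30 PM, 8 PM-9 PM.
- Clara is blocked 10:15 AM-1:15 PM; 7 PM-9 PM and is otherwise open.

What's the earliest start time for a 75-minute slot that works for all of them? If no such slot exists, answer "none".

13:15

Tara free: 06:30-12:00, 12:30-17:45, 18:30-19:30.
Ugo free: 08:15-10:15, 11:30-18:45 (invert busy blocks within the working day).
Gita free: 06:00-10:15, 11:30-17:15 (invert busy blocks within the working day).
Noa free: 08:15-09:15, 13:15-19:30, 20:15-21:00.
Grace free: 07:45-11:30, 13:00-19:30, 20:00-21:00.
Clara free: 06:00-10:15, 13:15-19:00 (invert busy blocks within the working day).
Tara ∩ Ugo: 08:15-10:15, 11:30-12:00, 12:30-17:45, 18:30-18:45.
Tara ∩ Ugo ∩ Gita: 08:15-10:15, 11:30-12:00, 12:30-17:15.
Tara ∩ Ugo ∩ Gita ∩ Noa: 08:15-09:15, 13:15-17:15.
Tara ∩ Ugo ∩ Gita ∩ Noa ∩ Grace: 08:15-09:15, 13:15-17:15.
Tara ∩ Ugo ∩ Gita ∩ Noa ∩ Grace ∩ Clara: 08:15-09:15, 13:15-17:15.
The first common window of at least 75 minutes is 13:15-17:15, so the earliest start is 13:15.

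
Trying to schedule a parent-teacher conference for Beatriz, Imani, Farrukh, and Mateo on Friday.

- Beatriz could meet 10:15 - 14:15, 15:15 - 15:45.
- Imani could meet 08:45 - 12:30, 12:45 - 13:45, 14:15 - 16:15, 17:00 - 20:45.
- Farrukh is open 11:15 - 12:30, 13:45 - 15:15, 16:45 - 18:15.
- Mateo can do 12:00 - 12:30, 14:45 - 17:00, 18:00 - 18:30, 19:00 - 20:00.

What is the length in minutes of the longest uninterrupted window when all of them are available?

Beatriz ∩ Imani: 10:15-12:30, 12:45-13:45, 15:15-15:45.
Beatriz ∩ Imani ∩ Farrukh: 11:15-12:30.
Beatriz ∩ Imani ∩ Farrukh ∩ Mateo: 12:00-12:30.
Those are the intersection windows.
The longest is 12:00-12:30 at 30 minutes.

30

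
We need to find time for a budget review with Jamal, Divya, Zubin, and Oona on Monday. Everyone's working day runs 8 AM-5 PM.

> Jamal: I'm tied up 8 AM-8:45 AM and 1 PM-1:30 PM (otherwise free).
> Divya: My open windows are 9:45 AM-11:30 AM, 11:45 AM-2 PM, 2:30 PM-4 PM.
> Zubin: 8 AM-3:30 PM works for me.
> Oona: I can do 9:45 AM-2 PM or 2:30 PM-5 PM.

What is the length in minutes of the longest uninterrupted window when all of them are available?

Jamal free: 08:45-13:00, 13:30-17:00 (invert busy blocks within the working day).
Divya free: 09:45-11:30, 11:45-14:00, 14:30-16:00.
Zubin free: 08:00-15:30.
Oona free: 09:45-14:00, 14:30-17:00.
Jamal ∩ Divya: 09:45-11:30, 11:45-13:00, 13:30-14:00, 14:30-16:00.
Jamal ∩ Divya ∩ Zubin: 09:45-11:30, 11:45-13:00, 13:30-14:00, 14:30-15:30.
Jamal ∩ Divya ∩ Zubin ∩ Oona: 09:45-11:30, 11:45-13:00, 13:30-14:00, 14:30-15:30.
The longest is 09:45-11:30 at 105 minutes.

105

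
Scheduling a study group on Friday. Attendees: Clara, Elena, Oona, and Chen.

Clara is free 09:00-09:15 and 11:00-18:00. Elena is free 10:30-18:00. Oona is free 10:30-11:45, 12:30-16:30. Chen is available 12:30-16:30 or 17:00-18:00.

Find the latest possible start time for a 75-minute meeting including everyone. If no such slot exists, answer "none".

15:15

Clara ∩ Elena: 11:00-18:00.
Clara ∩ Elena ∩ Oona: 11:00-11:45, 12:30-16:30.
Clara ∩ Elena ∩ Oona ∩ Chen: 12:30-16:30.
The last common window of at least 75 minutes is 12:30-16:30; a 75-minute meeting can start as late as 15:15 and still end by 16:30.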